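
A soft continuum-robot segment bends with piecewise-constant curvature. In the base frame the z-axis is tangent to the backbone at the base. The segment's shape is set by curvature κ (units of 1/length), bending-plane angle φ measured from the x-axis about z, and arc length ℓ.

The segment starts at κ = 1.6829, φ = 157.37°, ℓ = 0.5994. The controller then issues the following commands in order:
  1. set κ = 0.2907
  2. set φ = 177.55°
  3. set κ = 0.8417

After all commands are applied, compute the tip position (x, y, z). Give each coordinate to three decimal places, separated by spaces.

initial: κ=1.6829, φ=157.37°, ℓ=0.5994
cmd 1: set κ=0.2907 → (κ,φ,ℓ)=(0.2907,157.37°,0.5994) → tip=(-0.0481,0.0200,0.5964)
cmd 2: set φ=177.55° → (κ,φ,ℓ)=(0.2907,177.55°,0.5994) → tip=(-0.0520,0.0022,0.5964)
cmd 3: set κ=0.8417 → (κ,φ,ℓ)=(0.8417,177.55°,0.5994) → tip=(-0.1479,0.0063,0.5743)

-0.148 0.006 0.574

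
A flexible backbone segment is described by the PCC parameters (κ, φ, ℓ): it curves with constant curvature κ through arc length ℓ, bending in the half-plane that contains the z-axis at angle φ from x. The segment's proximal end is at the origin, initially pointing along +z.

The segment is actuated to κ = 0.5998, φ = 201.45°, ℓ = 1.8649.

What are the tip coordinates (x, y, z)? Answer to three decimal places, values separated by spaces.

-0.874 -0.343 1.500

θ = κ·ℓ = 0.5998 × 1.8649 = 1.11857 rad
ρ = (1 − cos θ)/κ = (1 − 0.43697)/0.5998 = 0.93869
z = sin θ / κ = 0.89948/0.5998 = 1.49963
x = ρ cos φ = 0.93869 × cos(201.45°) = -0.87368
y = ρ sin φ = 0.93869 × sin(201.45°) = -0.34327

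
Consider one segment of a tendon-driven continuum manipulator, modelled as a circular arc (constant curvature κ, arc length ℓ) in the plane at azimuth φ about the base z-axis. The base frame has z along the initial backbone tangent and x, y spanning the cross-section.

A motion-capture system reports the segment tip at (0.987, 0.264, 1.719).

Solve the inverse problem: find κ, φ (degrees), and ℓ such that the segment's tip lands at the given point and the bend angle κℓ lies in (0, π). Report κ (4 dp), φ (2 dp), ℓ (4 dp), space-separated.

ρ = √(x²+y²) = √(0.987² + 0.264²) = 1.02170
φ = atan2(y, x) mod 360° = atan2(0.264, 0.987) = 14.9748°
|p|² = ρ² + z² = 1.02170² + 1.719² = 3.99883
κ = 2ρ / |p|² = 2×1.02170 / 3.99883 = 0.51100
θ = 2·atan2(ρ, z) = 2·atan2(1.02170, 1.719) = 1.07252 rad
ℓ = θ/κ = 1.07252/0.51100 = 2.09887

0.5110 14.97 2.0989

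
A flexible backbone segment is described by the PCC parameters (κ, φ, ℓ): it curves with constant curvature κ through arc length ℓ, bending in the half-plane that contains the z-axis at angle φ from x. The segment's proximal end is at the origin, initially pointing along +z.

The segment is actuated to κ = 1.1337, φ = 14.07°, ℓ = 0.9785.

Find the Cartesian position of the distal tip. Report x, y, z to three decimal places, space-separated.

0.475 0.119 0.790

θ = κ·ℓ = 1.1337 × 0.9785 = 1.10933 rad
ρ = (1 − cos θ)/κ = (1 − 0.44527)/1.1337 = 0.48931
z = sin θ / κ = 0.89540/1.1337 = 0.78980
x = ρ cos φ = 0.48931 × cos(14.07°) = 0.47463
y = ρ sin φ = 0.48931 × sin(14.07°) = 0.11896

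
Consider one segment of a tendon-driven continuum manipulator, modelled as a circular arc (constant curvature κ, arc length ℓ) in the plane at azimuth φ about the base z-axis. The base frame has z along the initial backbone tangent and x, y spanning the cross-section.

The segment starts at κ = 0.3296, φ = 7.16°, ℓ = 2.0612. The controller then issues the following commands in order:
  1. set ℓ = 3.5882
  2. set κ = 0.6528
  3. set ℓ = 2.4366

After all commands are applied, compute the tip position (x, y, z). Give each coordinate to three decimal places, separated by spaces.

initial: κ=0.3296, φ=7.16°, ℓ=2.0612
cmd 1: set ℓ=3.5882 → (κ,φ,ℓ)=(0.3296,7.16°,3.5882) → tip=(1.8711,0.2350,2.8083)
cmd 2: set κ=0.6528 → (κ,φ,ℓ)=(0.6528,7.16°,3.5882) → tip=(2.5797,0.3241,1.0981)
cmd 3: set ℓ=2.4366 → (κ,φ,ℓ)=(0.6528,7.16°,2.4366) → tip=(1.5500,0.1947,1.5316)

1.550 0.195 1.532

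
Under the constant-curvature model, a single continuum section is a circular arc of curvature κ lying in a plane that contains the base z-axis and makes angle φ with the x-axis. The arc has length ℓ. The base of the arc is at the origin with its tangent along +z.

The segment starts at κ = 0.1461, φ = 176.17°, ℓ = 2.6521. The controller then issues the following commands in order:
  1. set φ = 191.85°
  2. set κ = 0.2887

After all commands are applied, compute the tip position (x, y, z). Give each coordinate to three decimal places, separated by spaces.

initial: κ=0.1461, φ=176.17°, ℓ=2.6521
cmd 1: set φ=191.85° → (κ,φ,ℓ)=(0.1461,191.85°,2.6521) → tip=(-0.4966,-0.1042,2.5862)
cmd 2: set κ=0.2887 → (κ,φ,ℓ)=(0.2887,191.85°,2.6521) → tip=(-0.9461,-0.1985,2.4005)

-0.946 -0.199 2.400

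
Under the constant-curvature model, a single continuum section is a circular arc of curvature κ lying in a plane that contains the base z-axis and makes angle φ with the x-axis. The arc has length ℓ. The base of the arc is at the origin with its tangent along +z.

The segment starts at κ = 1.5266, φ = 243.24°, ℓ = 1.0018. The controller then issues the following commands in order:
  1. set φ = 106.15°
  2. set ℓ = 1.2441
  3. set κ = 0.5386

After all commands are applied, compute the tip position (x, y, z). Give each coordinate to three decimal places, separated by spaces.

initial: κ=1.5266, φ=243.24°, ℓ=1.0018
cmd 1: set φ=106.15° → (κ,φ,ℓ)=(1.5266,106.15°,1.0018) → tip=(-0.1747,0.6031,0.6545)
cmd 2: set ℓ=1.2441 → (κ,φ,ℓ)=(1.5266,106.15°,1.2441) → tip=(-0.2410,0.8322,0.6200)
cmd 3: set κ=0.5386 → (κ,φ,ℓ)=(0.5386,106.15°,1.2441) → tip=(-0.1117,0.3856,1.1531)

-0.112 0.386 1.153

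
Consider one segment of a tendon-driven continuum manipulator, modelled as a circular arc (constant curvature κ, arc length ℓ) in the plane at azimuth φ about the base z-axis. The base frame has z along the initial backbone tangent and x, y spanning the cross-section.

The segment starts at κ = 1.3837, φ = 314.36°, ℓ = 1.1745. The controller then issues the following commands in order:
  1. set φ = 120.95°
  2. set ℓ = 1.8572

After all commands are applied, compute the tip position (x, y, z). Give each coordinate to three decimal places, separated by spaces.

initial: κ=1.3837, φ=314.36°, ℓ=1.1745
cmd 1: set φ=120.95° → (κ,φ,ℓ)=(1.3837,120.95°,1.1745) → tip=(-0.3919,0.6535,0.7216)
cmd 2: set ℓ=1.8572 → (κ,φ,ℓ)=(1.3837,120.95°,1.8572) → tip=(-0.6842,1.1410,0.3911)

-0.684 1.141 0.391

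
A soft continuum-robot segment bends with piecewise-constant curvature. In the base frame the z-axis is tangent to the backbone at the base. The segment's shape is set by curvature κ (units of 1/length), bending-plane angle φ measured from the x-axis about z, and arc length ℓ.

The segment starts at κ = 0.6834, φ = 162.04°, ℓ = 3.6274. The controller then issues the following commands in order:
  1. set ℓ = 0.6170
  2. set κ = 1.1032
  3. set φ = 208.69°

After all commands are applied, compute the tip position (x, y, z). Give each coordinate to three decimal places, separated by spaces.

initial: κ=0.6834, φ=162.04°, ℓ=3.6274
cmd 1: set ℓ=0.6170 → (κ,φ,ℓ)=(0.6834,162.04°,0.6170) → tip=(-0.1219,0.0395,0.5989)
cmd 2: set κ=1.1032 → (κ,φ,ℓ)=(1.1032,162.04°,0.6170) → tip=(-0.1922,0.0623,0.5704)
cmd 3: set φ=208.69° → (κ,φ,ℓ)=(1.1032,208.69°,0.6170) → tip=(-0.1772,-0.0970,0.5704)

-0.177 -0.097 0.570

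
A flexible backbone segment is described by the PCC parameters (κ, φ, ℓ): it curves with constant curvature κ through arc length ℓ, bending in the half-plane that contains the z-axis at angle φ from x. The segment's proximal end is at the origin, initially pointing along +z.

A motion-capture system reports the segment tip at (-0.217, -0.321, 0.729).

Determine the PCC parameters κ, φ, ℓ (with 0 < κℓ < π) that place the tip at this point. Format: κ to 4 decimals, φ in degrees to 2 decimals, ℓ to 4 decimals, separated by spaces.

ρ = √(x²+y²) = √(-0.217² + -0.321²) = 0.38747
φ = atan2(y, x) mod 360° = atan2(-0.321, -0.217) = 235.9408°
|p|² = ρ² + z² = 0.38747² + 0.729² = 0.68157
κ = 2ρ / |p|² = 2×0.38747 / 0.68157 = 1.13698
θ = 2·atan2(ρ, z) = 2·atan2(0.38747, 0.729) = 0.97706 rad
ℓ = θ/κ = 0.97706/1.13698 = 0.85935

1.1370 235.94 0.8594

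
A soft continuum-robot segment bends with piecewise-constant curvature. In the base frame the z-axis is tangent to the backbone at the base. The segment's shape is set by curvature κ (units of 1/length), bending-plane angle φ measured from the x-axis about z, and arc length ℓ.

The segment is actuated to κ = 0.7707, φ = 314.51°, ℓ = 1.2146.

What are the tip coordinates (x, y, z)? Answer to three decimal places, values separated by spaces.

θ = κ·ℓ = 0.7707 × 1.2146 = 0.93609 rad
ρ = (1 − cos θ)/κ = (1 − 0.59294)/0.7707 = 0.52817
z = sin θ / κ = 0.80525/0.7707 = 1.04483
x = ρ cos φ = 0.52817 × cos(314.51°) = 0.37027
y = ρ sin φ = 0.52817 × sin(314.51°) = -0.37665

0.370 -0.377 1.045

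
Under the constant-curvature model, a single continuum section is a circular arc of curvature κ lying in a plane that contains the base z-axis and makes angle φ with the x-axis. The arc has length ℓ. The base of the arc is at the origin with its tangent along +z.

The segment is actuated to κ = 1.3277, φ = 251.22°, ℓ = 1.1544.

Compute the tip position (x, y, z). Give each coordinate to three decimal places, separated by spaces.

-0.233 -0.686 0.753

θ = κ·ℓ = 1.3277 × 1.1544 = 1.53270 rad
ρ = (1 − cos θ)/κ = (1 − 0.03809)/1.3277 = 0.72449
z = sin θ / κ = 0.99927/1.3277 = 0.75264
x = ρ cos φ = 0.72449 × cos(251.22°) = -0.23324
y = ρ sin φ = 0.72449 × sin(251.22°) = -0.68592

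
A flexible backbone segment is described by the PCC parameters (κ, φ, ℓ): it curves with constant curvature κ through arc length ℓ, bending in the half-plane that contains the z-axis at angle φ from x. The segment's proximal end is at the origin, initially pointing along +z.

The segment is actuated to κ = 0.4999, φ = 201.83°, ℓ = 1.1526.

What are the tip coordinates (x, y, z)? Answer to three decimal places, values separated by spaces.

-0.300 -0.120 1.090

θ = κ·ℓ = 0.4999 × 1.1526 = 0.57618 rad
ρ = (1 − cos θ)/κ = (1 − 0.83855)/0.4999 = 0.32297
z = sin θ / κ = 0.54483/0.4999 = 1.08988
x = ρ cos φ = 0.32297 × cos(201.83°) = -0.29981
y = ρ sin φ = 0.32297 × sin(201.83°) = -0.12010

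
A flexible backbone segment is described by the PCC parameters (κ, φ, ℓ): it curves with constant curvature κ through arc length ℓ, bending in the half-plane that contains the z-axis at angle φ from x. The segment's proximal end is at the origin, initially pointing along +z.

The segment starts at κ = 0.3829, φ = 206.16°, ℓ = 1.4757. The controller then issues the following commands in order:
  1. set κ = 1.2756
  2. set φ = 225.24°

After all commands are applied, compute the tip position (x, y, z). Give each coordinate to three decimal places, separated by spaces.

initial: κ=0.3829, φ=206.16°, ℓ=1.4757
cmd 1: set κ=1.2756 → (κ,φ,ℓ)=(1.2756,206.16°,1.4757) → tip=(-0.9194,-0.4516,0.7462)
cmd 2: set φ=225.24° → (κ,φ,ℓ)=(1.2756,225.24°,1.4757) → tip=(-0.7212,-0.7273,0.7462)

-0.721 -0.727 0.746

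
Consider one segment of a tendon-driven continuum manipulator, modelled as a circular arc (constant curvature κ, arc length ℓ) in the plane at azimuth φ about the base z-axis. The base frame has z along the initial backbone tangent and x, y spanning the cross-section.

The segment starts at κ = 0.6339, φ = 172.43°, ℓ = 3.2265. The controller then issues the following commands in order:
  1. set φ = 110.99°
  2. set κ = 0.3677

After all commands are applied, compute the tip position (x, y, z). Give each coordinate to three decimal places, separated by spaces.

-0.609 1.587 2.521

initial: κ=0.6339, φ=172.43°, ℓ=3.2265
cmd 1: set φ=110.99° → (κ,φ,ℓ)=(0.6339,110.99°,3.2265) → tip=(-0.8233,2.1458,1.4033)
cmd 2: set κ=0.3677 → (κ,φ,ℓ)=(0.3677,110.99°,3.2265) → tip=(-0.6088,1.5869,2.5211)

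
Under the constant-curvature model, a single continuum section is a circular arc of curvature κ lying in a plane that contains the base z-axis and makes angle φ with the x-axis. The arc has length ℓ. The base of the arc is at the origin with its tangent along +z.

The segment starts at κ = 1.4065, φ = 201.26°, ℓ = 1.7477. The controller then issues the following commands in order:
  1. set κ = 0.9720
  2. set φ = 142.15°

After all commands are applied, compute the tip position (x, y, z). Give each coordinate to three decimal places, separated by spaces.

initial: κ=1.4065, φ=201.26°, ℓ=1.7477
cmd 1: set κ=0.9720 → (κ,φ,ℓ)=(0.9720,201.26°,1.7477) → tip=(-1.0812,-0.4207,1.0204)
cmd 2: set φ=142.15° → (κ,φ,ℓ)=(0.9720,142.15°,1.7477) → tip=(-0.9160,0.7118,1.0204)

-0.916 0.712 1.020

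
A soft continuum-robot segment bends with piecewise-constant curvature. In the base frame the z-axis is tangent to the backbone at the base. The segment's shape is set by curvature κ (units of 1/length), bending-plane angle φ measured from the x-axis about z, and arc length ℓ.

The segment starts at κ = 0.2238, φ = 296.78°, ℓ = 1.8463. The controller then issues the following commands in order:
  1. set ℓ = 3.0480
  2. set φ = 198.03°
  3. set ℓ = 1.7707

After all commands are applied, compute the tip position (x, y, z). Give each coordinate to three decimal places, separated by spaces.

initial: κ=0.2238, φ=296.78°, ℓ=1.8463
cmd 1: set ℓ=3.0480 → (κ,φ,ℓ)=(0.2238,296.78°,3.0480) → tip=(0.4505,-0.8926,2.8171)
cmd 2: set φ=198.03° → (κ,φ,ℓ)=(0.2238,198.03°,3.0480) → tip=(-0.9508,-0.3095,2.8171)
cmd 3: set ℓ=1.7707 → (κ,φ,ℓ)=(0.2238,198.03°,1.7707) → tip=(-0.3293,-0.1072,1.7247)

-0.329 -0.107 1.725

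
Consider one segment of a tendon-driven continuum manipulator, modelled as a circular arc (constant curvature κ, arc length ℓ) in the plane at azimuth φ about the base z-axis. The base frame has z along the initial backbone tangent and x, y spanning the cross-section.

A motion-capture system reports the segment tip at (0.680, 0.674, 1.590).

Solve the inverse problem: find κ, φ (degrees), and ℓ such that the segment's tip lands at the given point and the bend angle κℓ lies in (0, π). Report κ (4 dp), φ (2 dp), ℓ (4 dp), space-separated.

ρ = √(x²+y²) = √(0.680² + 0.674²) = 0.95743
φ = atan2(y, x) mod 360° = atan2(0.674, 0.680) = 44.7461°
|p|² = ρ² + z² = 0.95743² + 1.590² = 3.44478
κ = 2ρ / |p|² = 2×0.95743 / 3.44478 = 0.55587
θ = 2·atan2(ρ, z) = 2·atan2(0.95743, 1.590) = 1.08401 rad
ℓ = θ/κ = 1.08401/0.55587 = 1.95010

0.5559 44.75 1.9501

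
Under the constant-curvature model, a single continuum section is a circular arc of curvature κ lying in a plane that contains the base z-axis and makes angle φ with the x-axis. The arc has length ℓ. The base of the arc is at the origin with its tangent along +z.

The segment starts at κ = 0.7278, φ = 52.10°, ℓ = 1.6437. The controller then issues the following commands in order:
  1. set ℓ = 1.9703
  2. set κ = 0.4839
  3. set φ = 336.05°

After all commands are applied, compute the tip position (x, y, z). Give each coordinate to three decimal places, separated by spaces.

initial: κ=0.7278, φ=52.10°, ℓ=1.6437
cmd 1: set ℓ=1.9703 → (κ,φ,ℓ)=(0.7278,52.10°,1.9703) → tip=(0.7289,0.9363,1.3612)
cmd 2: set κ=0.4839 → (κ,φ,ℓ)=(0.4839,52.10°,1.9703) → tip=(0.5346,0.6867,1.6851)
cmd 3: set φ=336.05° → (κ,φ,ℓ)=(0.4839,336.05°,1.9703) → tip=(0.7953,-0.3533,1.6851)

0.795 -0.353 1.685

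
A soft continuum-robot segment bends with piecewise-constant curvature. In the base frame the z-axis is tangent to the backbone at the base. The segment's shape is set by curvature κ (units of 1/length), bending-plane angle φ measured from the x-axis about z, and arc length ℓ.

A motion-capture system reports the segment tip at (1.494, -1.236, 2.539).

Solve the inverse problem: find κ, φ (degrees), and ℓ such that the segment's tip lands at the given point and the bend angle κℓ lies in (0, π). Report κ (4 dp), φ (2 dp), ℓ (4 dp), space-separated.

0.3800 320.40 3.4330

ρ = √(x²+y²) = √(1.494² + -1.236²) = 1.93900
φ = atan2(y, x) mod 360° = atan2(-1.236, 1.494) = 320.3987°
|p|² = ρ² + z² = 1.93900² + 2.539² = 10.20625
κ = 2ρ / |p|² = 2×1.93900 / 10.20625 = 0.37996
θ = 2·atan2(ρ, z) = 2·atan2(1.93900, 2.539) = 1.30441 rad
ℓ = θ/κ = 1.30441/0.37996 = 3.43298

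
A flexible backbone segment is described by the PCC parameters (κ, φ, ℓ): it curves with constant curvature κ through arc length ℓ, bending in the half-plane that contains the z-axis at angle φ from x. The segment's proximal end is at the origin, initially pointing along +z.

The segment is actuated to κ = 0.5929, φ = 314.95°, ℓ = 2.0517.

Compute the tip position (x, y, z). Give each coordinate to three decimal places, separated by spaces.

0.778 -0.779 1.582

θ = κ·ℓ = 0.5929 × 2.0517 = 1.21645 rad
ρ = (1 − cos θ)/κ = (1 − 0.34697)/0.5929 = 1.10141
z = sin θ / κ = 0.93787/0.5929 = 1.58184
x = ρ cos φ = 1.10141 × cos(314.95°) = 0.77813
y = ρ sin φ = 1.10141 × sin(314.95°) = -0.77949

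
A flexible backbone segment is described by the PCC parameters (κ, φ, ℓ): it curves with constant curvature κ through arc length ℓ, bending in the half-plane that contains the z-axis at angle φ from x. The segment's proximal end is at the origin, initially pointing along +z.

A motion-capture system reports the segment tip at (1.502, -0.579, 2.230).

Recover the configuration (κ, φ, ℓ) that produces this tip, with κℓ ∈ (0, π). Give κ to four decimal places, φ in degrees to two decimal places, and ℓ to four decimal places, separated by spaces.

ρ = √(x²+y²) = √(1.502² + -0.579²) = 1.60973
φ = atan2(y, x) mod 360° = atan2(-0.579, 1.502) = 338.9190°
|p|² = ρ² + z² = 1.60973² + 2.230² = 7.56414
κ = 2ρ / |p|² = 2×1.60973 / 7.56414 = 0.42562
θ = 2·atan2(ρ, z) = 2·atan2(1.60973, 2.230) = 1.25049 rad
ℓ = θ/κ = 1.25049/0.42562 = 2.93802

0.4256 338.92 2.9380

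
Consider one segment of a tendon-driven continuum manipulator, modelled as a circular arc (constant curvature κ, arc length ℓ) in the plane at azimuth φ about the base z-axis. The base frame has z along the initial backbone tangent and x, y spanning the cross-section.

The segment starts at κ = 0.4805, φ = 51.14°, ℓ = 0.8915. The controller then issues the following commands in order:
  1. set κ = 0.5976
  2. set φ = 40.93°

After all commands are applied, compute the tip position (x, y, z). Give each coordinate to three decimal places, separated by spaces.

0.175 0.152 0.850

initial: κ=0.4805, φ=51.14°, ℓ=0.8915
cmd 1: set κ=0.5976 → (κ,φ,ℓ)=(0.5976,51.14°,0.8915) → tip=(0.1455,0.1806,0.8499)
cmd 2: set φ=40.93° → (κ,φ,ℓ)=(0.5976,40.93°,0.8915) → tip=(0.1752,0.1519,0.8499)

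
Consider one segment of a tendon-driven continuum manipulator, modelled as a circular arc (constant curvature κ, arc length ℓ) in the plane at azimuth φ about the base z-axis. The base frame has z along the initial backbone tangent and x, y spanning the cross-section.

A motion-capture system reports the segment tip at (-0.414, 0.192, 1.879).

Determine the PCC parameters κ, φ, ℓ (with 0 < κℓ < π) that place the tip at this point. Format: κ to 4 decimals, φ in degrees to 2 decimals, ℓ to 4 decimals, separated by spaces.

ρ = √(x²+y²) = √(-0.414² + 0.192²) = 0.45636
φ = atan2(y, x) mod 360° = atan2(0.192, -0.414) = 155.1196°
|p|² = ρ² + z² = 0.45636² + 1.879² = 3.73890
κ = 2ρ / |p|² = 2×0.45636 / 3.73890 = 0.24411
θ = 2·atan2(ρ, z) = 2·atan2(0.45636, 1.879) = 0.47652 rad
ℓ = θ/κ = 0.47652/0.24411 = 1.95204

0.2441 155.12 1.9520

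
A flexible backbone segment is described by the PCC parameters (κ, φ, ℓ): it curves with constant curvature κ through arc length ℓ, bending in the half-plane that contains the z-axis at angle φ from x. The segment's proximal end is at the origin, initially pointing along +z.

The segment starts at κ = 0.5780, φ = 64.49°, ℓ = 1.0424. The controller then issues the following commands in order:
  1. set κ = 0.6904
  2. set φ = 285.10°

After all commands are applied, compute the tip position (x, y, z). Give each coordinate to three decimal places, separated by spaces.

0.094 -0.347 0.955

initial: κ=0.5780, φ=64.49°, ℓ=1.0424
cmd 1: set κ=0.6904 → (κ,φ,ℓ)=(0.6904,64.49°,1.0424) → tip=(0.1547,0.3242,0.9547)
cmd 2: set φ=285.10° → (κ,φ,ℓ)=(0.6904,285.10°,1.0424) → tip=(0.0936,-0.3468,0.9547)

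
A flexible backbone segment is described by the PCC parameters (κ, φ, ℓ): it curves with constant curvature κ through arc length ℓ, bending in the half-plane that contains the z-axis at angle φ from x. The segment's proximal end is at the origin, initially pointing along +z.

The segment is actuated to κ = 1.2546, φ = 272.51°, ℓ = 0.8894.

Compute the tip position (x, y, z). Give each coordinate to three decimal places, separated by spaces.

θ = κ·ℓ = 1.2546 × 0.8894 = 1.11584 rad
ρ = (1 − cos θ)/κ = (1 − 0.43942)/1.2546 = 0.44682
z = sin θ / κ = 0.89828/1.2546 = 0.71599
x = ρ cos φ = 0.44682 × cos(272.51°) = 0.01957
y = ρ sin φ = 0.44682 × sin(272.51°) = -0.44639

0.020 -0.446 0.716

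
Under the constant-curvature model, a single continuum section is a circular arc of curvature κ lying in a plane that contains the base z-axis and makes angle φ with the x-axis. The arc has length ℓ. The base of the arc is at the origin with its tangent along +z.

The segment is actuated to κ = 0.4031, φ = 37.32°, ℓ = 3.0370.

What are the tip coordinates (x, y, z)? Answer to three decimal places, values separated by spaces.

1.303 0.993 2.333

θ = κ·ℓ = 0.4031 × 3.0370 = 1.22421 rad
ρ = (1 − cos θ)/κ = (1 − 0.33968)/0.4031 = 1.63809
z = sin θ / κ = 0.94054/0.4031 = 2.33327
x = ρ cos φ = 1.63809 × cos(37.32°) = 1.30271
y = ρ sin φ = 1.63809 × sin(37.32°) = 0.99312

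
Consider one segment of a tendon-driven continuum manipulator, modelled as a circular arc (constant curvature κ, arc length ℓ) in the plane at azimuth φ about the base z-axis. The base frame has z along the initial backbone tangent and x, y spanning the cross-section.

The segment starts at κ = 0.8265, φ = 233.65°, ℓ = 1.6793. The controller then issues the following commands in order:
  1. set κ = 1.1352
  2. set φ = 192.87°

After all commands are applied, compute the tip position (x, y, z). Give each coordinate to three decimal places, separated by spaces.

initial: κ=0.8265, φ=233.65°, ℓ=1.6793
cmd 1: set κ=1.1352 → (κ,φ,ℓ)=(1.1352,233.65°,1.6793) → tip=(-0.6941,-0.9431,0.8318)
cmd 2: set φ=192.87° → (κ,φ,ℓ)=(1.1352,192.87°,1.6793) → tip=(-1.1416,-0.2608,0.8318)

-1.142 -0.261 0.832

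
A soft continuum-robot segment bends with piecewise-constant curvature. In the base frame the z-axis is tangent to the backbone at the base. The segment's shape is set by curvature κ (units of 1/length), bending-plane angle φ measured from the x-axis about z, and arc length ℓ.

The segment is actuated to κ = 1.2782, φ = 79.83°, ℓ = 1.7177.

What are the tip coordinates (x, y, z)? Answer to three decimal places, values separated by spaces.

0.219 1.220 0.635

θ = κ·ℓ = 1.2782 × 1.7177 = 2.19556 rad
ρ = (1 − cos θ)/κ = (1 − -0.58491)/1.2782 = 1.23995
z = sin θ / κ = 0.81110/1.2782 = 0.63456
x = ρ cos φ = 1.23995 × cos(79.83°) = 0.21894
y = ρ sin φ = 1.23995 × sin(79.83°) = 1.22047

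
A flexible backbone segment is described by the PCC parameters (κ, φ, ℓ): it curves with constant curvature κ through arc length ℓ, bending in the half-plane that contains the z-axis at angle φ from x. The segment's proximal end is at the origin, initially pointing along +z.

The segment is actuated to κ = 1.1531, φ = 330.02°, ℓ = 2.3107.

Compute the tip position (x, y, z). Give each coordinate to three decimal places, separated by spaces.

θ = κ·ℓ = 1.1531 × 2.3107 = 2.66447 rad
ρ = (1 − cos θ)/κ = (1 − -0.88832)/1.1531 = 1.63760
z = sin θ / κ = 0.45923/1.1531 = 0.39825
x = ρ cos φ = 1.63760 × cos(330.02°) = 1.41849
y = ρ sin φ = 1.63760 × sin(330.02°) = -0.81831

1.418 -0.818 0.398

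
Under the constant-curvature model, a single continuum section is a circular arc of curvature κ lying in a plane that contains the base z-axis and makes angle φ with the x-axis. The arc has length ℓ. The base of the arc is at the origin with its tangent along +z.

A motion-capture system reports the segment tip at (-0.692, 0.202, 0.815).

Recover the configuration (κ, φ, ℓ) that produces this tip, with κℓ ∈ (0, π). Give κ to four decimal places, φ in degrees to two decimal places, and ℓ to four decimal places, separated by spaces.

ρ = √(x²+y²) = √(-0.692² + 0.202²) = 0.72088
φ = atan2(y, x) mod 360° = atan2(0.202, -0.692) = 163.7271°
|p|² = ρ² + z² = 0.72088² + 0.815² = 1.18389
κ = 2ρ / |p|² = 2×0.72088 / 1.18389 = 1.21781
θ = 2·atan2(ρ, z) = 2·atan2(0.72088, 0.815) = 1.44839 rad
ℓ = θ/κ = 1.44839/1.21781 = 1.18934

1.2178 163.73 1.1893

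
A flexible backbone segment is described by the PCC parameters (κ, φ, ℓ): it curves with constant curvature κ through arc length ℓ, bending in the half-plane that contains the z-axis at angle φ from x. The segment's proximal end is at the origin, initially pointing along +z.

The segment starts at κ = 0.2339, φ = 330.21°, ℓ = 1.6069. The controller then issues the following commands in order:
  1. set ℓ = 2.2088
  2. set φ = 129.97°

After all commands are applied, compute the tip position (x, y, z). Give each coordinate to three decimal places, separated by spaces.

-0.358 0.428 2.112

initial: κ=0.2339, φ=330.21°, ℓ=1.6069
cmd 1: set ℓ=2.2088 → (κ,φ,ℓ)=(0.2339,330.21°,2.2088) → tip=(0.4843,-0.2772,2.1118)
cmd 2: set φ=129.97° → (κ,φ,ℓ)=(0.2339,129.97°,2.2088) → tip=(-0.3584,0.4276,2.1118)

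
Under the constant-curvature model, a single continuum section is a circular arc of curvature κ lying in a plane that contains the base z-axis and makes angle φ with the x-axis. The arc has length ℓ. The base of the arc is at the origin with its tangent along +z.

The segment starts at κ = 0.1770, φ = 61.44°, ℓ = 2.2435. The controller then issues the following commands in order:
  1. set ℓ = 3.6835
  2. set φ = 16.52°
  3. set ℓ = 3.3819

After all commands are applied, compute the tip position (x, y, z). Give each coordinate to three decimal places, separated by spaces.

initial: κ=0.1770, φ=61.44°, ℓ=2.2435
cmd 1: set ℓ=3.6835 → (κ,φ,ℓ)=(0.1770,61.44°,3.6835) → tip=(0.5540,1.0178,3.4280)
cmd 2: set φ=16.52° → (κ,φ,ℓ)=(0.1770,16.52°,3.6835) → tip=(1.1110,0.3295,3.4280)
cmd 3: set ℓ=3.3819 → (κ,φ,ℓ)=(0.1770,16.52°,3.3819) → tip=(0.9418,0.2793,3.1835)

0.942 0.279 3.184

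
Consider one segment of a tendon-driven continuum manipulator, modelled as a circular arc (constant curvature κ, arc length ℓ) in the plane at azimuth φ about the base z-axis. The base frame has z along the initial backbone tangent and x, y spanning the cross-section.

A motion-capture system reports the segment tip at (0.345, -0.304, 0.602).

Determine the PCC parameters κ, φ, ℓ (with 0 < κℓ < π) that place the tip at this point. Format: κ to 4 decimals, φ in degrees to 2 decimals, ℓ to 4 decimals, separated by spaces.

ρ = √(x²+y²) = √(0.345² + -0.304²) = 0.45983
φ = atan2(y, x) mod 360° = atan2(-0.304, 0.345) = 318.6148°
|p|² = ρ² + z² = 0.45983² + 0.602² = 0.57384
κ = 2ρ / |p|² = 2×0.45983 / 0.57384 = 1.60262
θ = 2·atan2(ρ, z) = 2·atan2(0.45983, 0.602) = 1.30459 rad
ℓ = θ/κ = 1.30459/1.60262 = 0.81404

1.6026 318.61 0.8140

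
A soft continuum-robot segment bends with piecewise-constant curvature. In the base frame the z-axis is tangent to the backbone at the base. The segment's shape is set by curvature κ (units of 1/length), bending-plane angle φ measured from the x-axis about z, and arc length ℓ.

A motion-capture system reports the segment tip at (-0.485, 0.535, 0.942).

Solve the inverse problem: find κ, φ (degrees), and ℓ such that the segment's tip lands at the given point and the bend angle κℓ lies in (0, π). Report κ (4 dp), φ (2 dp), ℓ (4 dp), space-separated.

1.0251 132.19 1.2760

ρ = √(x²+y²) = √(-0.485² + 0.535²) = 0.72211
φ = atan2(y, x) mod 360° = atan2(0.535, -0.485) = 132.1936°
|p|² = ρ² + z² = 0.72211² + 0.942² = 1.40881
κ = 2ρ / |p|² = 2×0.72211 / 1.40881 = 1.02514
θ = 2·atan2(ρ, z) = 2·atan2(0.72211, 0.942) = 1.30805 rad
ℓ = θ/κ = 1.30805/1.02514 = 1.27598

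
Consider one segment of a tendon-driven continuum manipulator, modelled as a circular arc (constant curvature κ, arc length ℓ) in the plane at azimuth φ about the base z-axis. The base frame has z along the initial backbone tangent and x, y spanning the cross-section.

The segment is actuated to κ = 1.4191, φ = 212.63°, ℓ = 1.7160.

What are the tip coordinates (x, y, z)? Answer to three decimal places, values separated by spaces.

θ = κ·ℓ = 1.4191 × 1.7160 = 2.43518 rad
ρ = (1 − cos θ)/κ = (1 − -0.76069)/1.4191 = 1.24071
z = sin θ / κ = 0.64911/1.4191 = 0.45741
x = ρ cos φ = 1.24071 × cos(212.63°) = -1.04489
y = ρ sin φ = 1.24071 × sin(212.63°) = -0.66901

-1.045 -0.669 0.457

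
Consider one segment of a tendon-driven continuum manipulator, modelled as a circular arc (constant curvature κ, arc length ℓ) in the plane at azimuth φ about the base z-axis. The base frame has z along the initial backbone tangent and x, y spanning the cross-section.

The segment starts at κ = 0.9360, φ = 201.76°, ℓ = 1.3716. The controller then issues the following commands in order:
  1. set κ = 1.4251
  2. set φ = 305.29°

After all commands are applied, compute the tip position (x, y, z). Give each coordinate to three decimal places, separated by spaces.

0.557 -0.787 0.651

initial: κ=0.9360, φ=201.76°, ℓ=1.3716
cmd 1: set κ=1.4251 → (κ,φ,ℓ)=(1.4251,201.76°,1.3716) → tip=(-0.8958,-0.3576,0.6506)
cmd 2: set φ=305.29° → (κ,φ,ℓ)=(1.4251,305.29°,1.3716) → tip=(0.5572,-0.7873,0.6506)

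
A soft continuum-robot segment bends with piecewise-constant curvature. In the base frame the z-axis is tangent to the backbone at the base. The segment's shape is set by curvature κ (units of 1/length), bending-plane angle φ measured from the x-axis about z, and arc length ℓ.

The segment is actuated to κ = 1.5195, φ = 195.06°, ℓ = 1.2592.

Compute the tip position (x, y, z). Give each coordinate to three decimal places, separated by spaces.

-0.849 -0.228 0.620

θ = κ·ℓ = 1.5195 × 1.2592 = 1.91335 rad
ρ = (1 − cos θ)/κ = (1 − -0.33590)/1.5195 = 0.87917
z = sin θ / κ = 0.94190/1.5195 = 0.61987
x = ρ cos φ = 0.87917 × cos(195.06°) = -0.84897
y = ρ sin φ = 0.87917 × sin(195.06°) = -0.22843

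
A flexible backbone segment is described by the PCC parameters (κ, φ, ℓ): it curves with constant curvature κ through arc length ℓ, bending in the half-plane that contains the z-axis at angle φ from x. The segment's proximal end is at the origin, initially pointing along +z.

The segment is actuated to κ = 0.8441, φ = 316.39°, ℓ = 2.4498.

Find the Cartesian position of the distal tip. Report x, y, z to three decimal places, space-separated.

θ = κ·ℓ = 0.8441 × 2.4498 = 2.06788 rad
ρ = (1 − cos θ)/κ = (1 − -0.47686)/0.8441 = 1.74963
z = sin θ / κ = 0.87898/0.8441 = 1.04132
x = ρ cos φ = 1.74963 × cos(316.39°) = 1.26682
y = ρ sin φ = 1.74963 × sin(316.39°) = -1.20680

1.267 -1.207 1.041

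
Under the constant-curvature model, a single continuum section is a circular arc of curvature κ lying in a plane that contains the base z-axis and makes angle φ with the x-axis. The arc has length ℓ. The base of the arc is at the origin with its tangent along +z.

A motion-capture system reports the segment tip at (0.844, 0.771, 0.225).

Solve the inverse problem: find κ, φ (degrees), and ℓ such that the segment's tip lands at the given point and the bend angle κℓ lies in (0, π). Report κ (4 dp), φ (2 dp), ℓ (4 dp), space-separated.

1.6843 42.41 1.6344

ρ = √(x²+y²) = √(0.844² + 0.771²) = 1.14314
φ = atan2(y, x) mod 360° = atan2(0.771, 0.844) = 42.4119°
|p|² = ρ² + z² = 1.14314² + 0.225² = 1.35740
κ = 2ρ / |p|² = 2×1.14314 / 1.35740 = 1.68431
θ = 2·atan2(ρ, z) = 2·atan2(1.14314, 0.225) = 2.75291 rad
ℓ = θ/κ = 2.75291/1.68431 = 1.63444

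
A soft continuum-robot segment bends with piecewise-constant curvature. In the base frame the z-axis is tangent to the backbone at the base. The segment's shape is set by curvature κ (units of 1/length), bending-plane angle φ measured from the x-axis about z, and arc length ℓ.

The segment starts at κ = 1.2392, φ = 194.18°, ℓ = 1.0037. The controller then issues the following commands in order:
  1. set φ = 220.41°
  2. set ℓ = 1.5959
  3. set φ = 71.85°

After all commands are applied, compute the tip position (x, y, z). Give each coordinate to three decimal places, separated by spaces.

initial: κ=1.2392, φ=194.18°, ℓ=1.0037
cmd 1: set φ=220.41° → (κ,φ,ℓ)=(1.2392,220.41°,1.0037) → tip=(-0.4171,-0.3551,0.7642)
cmd 2: set ℓ=1.5959 → (κ,φ,ℓ)=(1.2392,220.41°,1.5959) → tip=(-0.8576,-0.7301,0.7411)
cmd 3: set φ=71.85° → (κ,φ,ℓ)=(1.2392,71.85°,1.5959) → tip=(0.3508,1.0703,0.7411)

0.351 1.070 0.741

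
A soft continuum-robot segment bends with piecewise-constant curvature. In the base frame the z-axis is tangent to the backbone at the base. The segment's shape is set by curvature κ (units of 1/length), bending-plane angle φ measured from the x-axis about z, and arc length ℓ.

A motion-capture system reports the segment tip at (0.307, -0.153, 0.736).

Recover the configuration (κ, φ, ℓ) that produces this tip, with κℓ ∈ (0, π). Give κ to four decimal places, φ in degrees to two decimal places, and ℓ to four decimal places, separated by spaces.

1.0405 333.51 0.8383

ρ = √(x²+y²) = √(0.307² + -0.153²) = 0.34301
φ = atan2(y, x) mod 360° = atan2(-0.153, 0.307) = 333.5096°
|p|² = ρ² + z² = 0.34301² + 0.736² = 0.65935
κ = 2ρ / |p|² = 2×0.34301 / 0.65935 = 1.04045
θ = 2·atan2(ρ, z) = 2·atan2(0.34301, 0.736) = 0.87224 rad
ℓ = θ/κ = 0.87224/1.04045 = 0.83833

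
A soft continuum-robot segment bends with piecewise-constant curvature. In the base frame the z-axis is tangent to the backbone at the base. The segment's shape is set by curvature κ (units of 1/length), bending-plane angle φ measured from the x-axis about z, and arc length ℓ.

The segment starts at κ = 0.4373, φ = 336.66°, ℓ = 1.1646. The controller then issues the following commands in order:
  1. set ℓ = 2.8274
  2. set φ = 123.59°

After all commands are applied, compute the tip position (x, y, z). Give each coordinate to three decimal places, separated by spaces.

-0.850 1.280 2.160

initial: κ=0.4373, φ=336.66°, ℓ=1.1646
cmd 1: set ℓ=2.8274 → (κ,φ,ℓ)=(0.4373,336.66°,2.8274) → tip=(1.4106,-0.6087,2.1601)
cmd 2: set φ=123.59° → (κ,φ,ℓ)=(0.4373,123.59°,2.8274) → tip=(-0.8499,1.2798,2.1601)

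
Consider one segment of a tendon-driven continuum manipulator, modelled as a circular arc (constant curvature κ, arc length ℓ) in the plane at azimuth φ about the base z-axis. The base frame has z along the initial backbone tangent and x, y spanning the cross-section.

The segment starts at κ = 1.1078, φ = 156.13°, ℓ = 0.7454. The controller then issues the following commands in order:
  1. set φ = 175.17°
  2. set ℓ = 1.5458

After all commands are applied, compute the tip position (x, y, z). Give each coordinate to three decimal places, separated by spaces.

initial: κ=1.1078, φ=156.13°, ℓ=0.7454
cmd 1: set φ=175.17° → (κ,φ,ℓ)=(1.1078,175.17°,0.7454) → tip=(-0.2896,0.0245,0.6635)
cmd 2: set ℓ=1.5458 → (κ,φ,ℓ)=(1.1078,175.17°,1.5458) → tip=(-1.0265,0.0867,0.8937)

-1.026 0.087 0.894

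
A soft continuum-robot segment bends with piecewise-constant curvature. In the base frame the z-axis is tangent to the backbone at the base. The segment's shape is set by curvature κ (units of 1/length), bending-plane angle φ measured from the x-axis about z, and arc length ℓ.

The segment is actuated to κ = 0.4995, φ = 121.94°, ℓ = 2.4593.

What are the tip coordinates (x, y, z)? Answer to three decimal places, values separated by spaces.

-0.704 1.129 1.886

θ = κ·ℓ = 0.4995 × 2.4593 = 1.22842 rad
ρ = (1 − cos θ)/κ = (1 − 0.33573)/0.4995 = 1.32988
z = sin θ / κ = 0.94196/0.4995 = 1.88581
x = ρ cos φ = 1.32988 × cos(121.94°) = -0.70355
y = ρ sin φ = 1.32988 × sin(121.94°) = 1.12854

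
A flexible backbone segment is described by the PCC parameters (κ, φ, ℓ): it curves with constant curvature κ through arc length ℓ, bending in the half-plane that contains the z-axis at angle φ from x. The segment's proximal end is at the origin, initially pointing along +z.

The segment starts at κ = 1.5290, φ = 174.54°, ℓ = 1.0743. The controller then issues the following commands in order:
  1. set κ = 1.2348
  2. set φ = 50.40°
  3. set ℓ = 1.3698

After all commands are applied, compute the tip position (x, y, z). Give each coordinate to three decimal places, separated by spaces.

initial: κ=1.5290, φ=174.54°, ℓ=1.0743
cmd 1: set κ=1.2348 → (κ,φ,ℓ)=(1.2348,174.54°,1.0743) → tip=(-0.6112,0.0584,0.7858)
cmd 2: set φ=50.40° → (κ,φ,ℓ)=(1.2348,50.40°,1.0743) → tip=(0.3914,0.4731,0.7858)
cmd 3: set ℓ=1.3698 → (κ,φ,ℓ)=(1.2348,50.40°,1.3698) → tip=(0.5783,0.6991,0.8040)

0.578 0.699 0.804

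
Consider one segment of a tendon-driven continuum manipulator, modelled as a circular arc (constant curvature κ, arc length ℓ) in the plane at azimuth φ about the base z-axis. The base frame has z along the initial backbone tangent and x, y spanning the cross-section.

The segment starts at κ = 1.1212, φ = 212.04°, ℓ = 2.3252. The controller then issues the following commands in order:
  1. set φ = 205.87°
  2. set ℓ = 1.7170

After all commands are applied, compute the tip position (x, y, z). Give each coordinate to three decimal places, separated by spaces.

-1.081 -0.524 0.837

initial: κ=1.1212, φ=212.04°, ℓ=2.3252
cmd 1: set φ=205.87° → (κ,φ,ℓ)=(1.1212,205.87°,2.3252) → tip=(-1.4931,-0.7240,0.4544)
cmd 2: set ℓ=1.7170 → (κ,φ,ℓ)=(1.1212,205.87°,1.7170) → tip=(-1.0809,-0.5242,0.8365)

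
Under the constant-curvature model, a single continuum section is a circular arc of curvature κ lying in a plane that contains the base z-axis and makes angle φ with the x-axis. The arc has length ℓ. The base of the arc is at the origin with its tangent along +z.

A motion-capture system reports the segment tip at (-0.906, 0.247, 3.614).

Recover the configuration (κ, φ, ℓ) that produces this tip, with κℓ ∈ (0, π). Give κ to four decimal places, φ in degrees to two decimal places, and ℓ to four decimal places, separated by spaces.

0.1347 164.75 3.7745

ρ = √(x²+y²) = √(-0.906² + 0.247²) = 0.93907
φ = atan2(y, x) mod 360° = atan2(0.247, -0.906) = 164.7502°
|p|² = ρ² + z² = 0.93907² + 3.614² = 13.94284
κ = 2ρ / |p|² = 2×0.93907 / 13.94284 = 0.13470
θ = 2·atan2(ρ, z) = 2·atan2(0.93907, 3.614) = 0.50844 rad
ℓ = θ/κ = 0.50844/0.13470 = 3.77454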